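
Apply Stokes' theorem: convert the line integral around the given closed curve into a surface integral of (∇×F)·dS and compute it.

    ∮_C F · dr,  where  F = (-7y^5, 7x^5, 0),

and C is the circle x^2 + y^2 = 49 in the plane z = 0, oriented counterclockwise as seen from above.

Let S be the flat disk x^2 + y^2 ≤ 49 in the plane z = 0, with upward unit normal n̂ = ẑ. By Stokes' theorem,

    ∮_C F · dr = ∬_S (∇ × F) · n̂ dS = ∬_D (curl F)_z dA,

where D is the disk x^2 + y^2 ≤ 49.

Compute the curl of F = (-7y^5, 7x^5, 0):
    (∇ × F)_x = ∂F_z/∂y - ∂F_y/∂z = 0,
    (∇ × F)_y = ∂F_x/∂z - ∂F_z/∂x = 0,
    (∇ × F)_z = ∂F_y/∂x - ∂F_x/∂y = 35x^4 + 35y^4.

On z = 0, (curl F)_z = 35x^4 + 35y^4.

Convert to polar (x = r cos θ, y = r sin θ, dA = r dr dθ); the integrand becomes 35r^4(sin(θ)^4 + cos(θ)^4), so

    ∬_D (curl F)_z dA = ∫_0^{2π} ∫_0^{7} (35r^4(sin(θ)^4 + cos(θ)^4)) · r dr dθ.

Inner (r from 0 to 7): 4117715sin(θ)^4/6 + 4117715cos(θ)^4/6.
Outer (θ from 0 to 2π): 4117715π/4.

Therefore ∮_C F · dr = 4117715π/4.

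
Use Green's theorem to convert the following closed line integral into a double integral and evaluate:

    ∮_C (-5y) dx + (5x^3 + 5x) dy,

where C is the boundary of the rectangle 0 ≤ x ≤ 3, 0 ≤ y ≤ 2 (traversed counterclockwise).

Green's theorem converts the closed line integral into a double integral over the enclosed region D:

    ∮_C P dx + Q dy = ∬_D (∂Q/∂x - ∂P/∂y) dA.

Here P = -5y, Q = 5x^3 + 5x, so

    ∂Q/∂x = 15x^2 + 5,    ∂P/∂y = -5,
    ∂Q/∂x - ∂P/∂y = 15x^2 + 10.

D is the region 0 ≤ x ≤ 3, 0 ≤ y ≤ 2. Evaluating the double integral:

    ∬_D (15x^2 + 10) dA = ∫_0^{3} ∫_0^{2} (15x^2 + 10) dy dx.

Inner (y from 0 to 2): 30x^2 + 20.
Outer (x from 0 to 3): 330.

Therefore ∮_C P dx + Q dy = 330.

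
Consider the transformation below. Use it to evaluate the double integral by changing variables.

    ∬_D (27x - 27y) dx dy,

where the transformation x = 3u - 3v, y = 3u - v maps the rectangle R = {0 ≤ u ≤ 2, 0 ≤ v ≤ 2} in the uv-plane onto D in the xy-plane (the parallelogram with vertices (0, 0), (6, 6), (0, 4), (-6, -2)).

Compute the Jacobian determinant of (x, y) with respect to (u, v):

    ∂(x,y)/∂(u,v) = | 3  -3 | = (3)(-1) - (-3)(3) = 6.
                   | 3  -1 |

Its absolute value is |J| = 6 (the area scaling factor).

Substituting x = 3u - 3v, y = 3u - v into the integrand,

    27x - 27y → -54v,

so the integral becomes

    ∬_R (-54v) · |J| du dv = ∫_0^2 ∫_0^2 (-324v) dv du.

Inner (v): -648.
Outer (u): -1296.

Therefore ∬_D (27x - 27y) dx dy = -1296.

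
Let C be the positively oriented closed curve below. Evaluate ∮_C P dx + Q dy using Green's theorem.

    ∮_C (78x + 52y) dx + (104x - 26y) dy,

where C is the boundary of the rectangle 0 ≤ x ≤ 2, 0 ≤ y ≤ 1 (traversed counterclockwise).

Green's theorem converts the closed line integral into a double integral over the enclosed region D:

    ∮_C P dx + Q dy = ∬_D (∂Q/∂x - ∂P/∂y) dA.

Here P = 78x + 52y, Q = 104x - 26y, so

    ∂Q/∂x = 104,    ∂P/∂y = 52,
    ∂Q/∂x - ∂P/∂y = 52.

D is the region 0 ≤ x ≤ 2, 0 ≤ y ≤ 1. Evaluating the double integral:

    ∬_D (52) dA = ∫_0^{2} ∫_0^{1} (52) dy dx.

Inner (y from 0 to 1): 52.
Outer (x from 0 to 2): 104.

Therefore ∮_C P dx + Q dy = 104.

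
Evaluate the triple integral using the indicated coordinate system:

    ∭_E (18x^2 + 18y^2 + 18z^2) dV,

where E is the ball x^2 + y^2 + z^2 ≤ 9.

In spherical coordinates, x = ρ sin(φ) cos(θ), y = ρ sin(φ) sin(θ), z = ρ cos(φ), and dV = ρ^2 sin(φ) dρ dφ dθ.

The integrand becomes 18ρ^2, so

    ∭_E (18x^2 + 18y^2 + 18z^2) dV = ∫_{0}^{2π} ∫_{0}^{π} ∫_{0}^{3} (18ρ^2) · ρ^2 sin(φ) dρ dφ dθ.

Inner (ρ): 4374sin(φ)/5.
Middle (φ): 8748/5.
Outer (θ): 17496π/5.

Therefore the triple integral equals 17496π/5.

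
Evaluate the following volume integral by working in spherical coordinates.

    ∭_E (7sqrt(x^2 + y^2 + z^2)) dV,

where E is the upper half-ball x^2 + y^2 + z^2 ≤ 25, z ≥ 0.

In spherical coordinates, x = ρ sin(φ) cos(θ), y = ρ sin(φ) sin(θ), z = ρ cos(φ), and dV = ρ^2 sin(φ) dρ dφ dθ.

The integrand becomes 7ρ, so

    ∭_E (7sqrt(x^2 + y^2 + z^2)) dV = ∫_{0}^{2π} ∫_{0}^{π/2} ∫_{0}^{5} (7ρ) · ρ^2 sin(φ) dρ dφ dθ.

Inner (ρ): 4375sin(φ)/4.
Middle (φ): 4375/4.
Outer (θ): 4375π/2.

Therefore the triple integral equals 4375π/2.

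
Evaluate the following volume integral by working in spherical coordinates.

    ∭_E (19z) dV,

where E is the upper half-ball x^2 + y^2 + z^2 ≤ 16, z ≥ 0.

In spherical coordinates, x = ρ sin(φ) cos(θ), y = ρ sin(φ) sin(θ), z = ρ cos(φ), and dV = ρ^2 sin(φ) dρ dφ dθ.

The integrand becomes 19ρ cos(φ), so

    ∭_E (19z) dV = ∫_{0}^{2π} ∫_{0}^{π/2} ∫_{0}^{4} (19ρ cos(φ)) · ρ^2 sin(φ) dρ dφ dθ.

Inner (ρ): 608sin(2φ).
Middle (φ): 608.
Outer (θ): 1216π.

Therefore the triple integral equals 1216π.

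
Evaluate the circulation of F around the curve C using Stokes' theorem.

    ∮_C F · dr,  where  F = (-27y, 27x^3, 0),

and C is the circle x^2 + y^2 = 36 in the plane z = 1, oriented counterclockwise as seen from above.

Let S be the flat disk x^2 + y^2 ≤ 36 in the plane z = 1, with upward unit normal n̂ = ẑ. By Stokes' theorem,

    ∮_C F · dr = ∬_S (∇ × F) · n̂ dS = ∬_D (curl F)_z dA,

where D is the disk x^2 + y^2 ≤ 36.

Compute the curl of F = (-27y, 27x^3, 0):
    (∇ × F)_x = ∂F_z/∂y - ∂F_y/∂z = 0,
    (∇ × F)_y = ∂F_x/∂z - ∂F_z/∂x = 0,
    (∇ × F)_z = ∂F_y/∂x - ∂F_x/∂y = 81x^2 + 27.

On z = 1, (curl F)_z = 81x^2 + 27.

Convert to polar (x = r cos θ, y = r sin θ, dA = r dr dθ); the integrand becomes 81r^2cos(θ)^2 + 27, so

    ∬_D (curl F)_z dA = ∫_0^{2π} ∫_0^{6} (81r^2cos(θ)^2 + 27) · r dr dθ.

Inner (r from 0 to 6): 26244cos(θ)^2 + 486.
Outer (θ from 0 to 2π): 27216π.

Therefore ∮_C F · dr = 27216π.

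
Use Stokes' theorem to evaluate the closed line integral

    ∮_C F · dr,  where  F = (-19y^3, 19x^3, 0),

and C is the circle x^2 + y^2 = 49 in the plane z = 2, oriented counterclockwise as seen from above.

Let S be the flat disk x^2 + y^2 ≤ 49 in the plane z = 2, with upward unit normal n̂ = ẑ. By Stokes' theorem,

    ∮_C F · dr = ∬_S (∇ × F) · n̂ dS = ∬_D (curl F)_z dA,

where D is the disk x^2 + y^2 ≤ 49.

Compute the curl of F = (-19y^3, 19x^3, 0):
    (∇ × F)_x = ∂F_z/∂y - ∂F_y/∂z = 0,
    (∇ × F)_y = ∂F_x/∂z - ∂F_z/∂x = 0,
    (∇ × F)_z = ∂F_y/∂x - ∂F_x/∂y = 57x^2 + 57y^2.

On z = 2, (curl F)_z = 57x^2 + 57y^2.

Convert to polar (x = r cos θ, y = r sin θ, dA = r dr dθ); the integrand becomes 57r^2, so

    ∬_D (curl F)_z dA = ∫_0^{2π} ∫_0^{7} (57r^2) · r dr dθ.

Inner (r from 0 to 7): 136857/4.
Outer (θ from 0 to 2π): 136857π/2.

Therefore ∮_C F · dr = 136857π/2.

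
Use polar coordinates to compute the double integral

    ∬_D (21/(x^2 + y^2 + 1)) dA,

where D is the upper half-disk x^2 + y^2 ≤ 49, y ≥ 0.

The region D is 0 ≤ r ≤ 7, 0 ≤ θ ≤ π in polar coordinates, where x = r cos(θ), y = r sin(θ), and dA = r dr dθ.

Under the substitution, the integrand becomes 21/(r^2 + 1), so

    ∬_D (21/(x^2 + y^2 + 1)) dA = ∫_{0}^{π} ∫_{0}^{7} (21/(r^2 + 1)) · r dr dθ.

Inner integral (in r): ∫_{0}^{7} (21/(r^2 + 1)) · r dr = 21log(50)/2.

Outer integral (in θ): ∫_{0}^{π} (21log(50)/2) dθ = 21π log(50)/2.

Therefore ∬_D (21/(x^2 + y^2 + 1)) dA = 21π log(50)/2.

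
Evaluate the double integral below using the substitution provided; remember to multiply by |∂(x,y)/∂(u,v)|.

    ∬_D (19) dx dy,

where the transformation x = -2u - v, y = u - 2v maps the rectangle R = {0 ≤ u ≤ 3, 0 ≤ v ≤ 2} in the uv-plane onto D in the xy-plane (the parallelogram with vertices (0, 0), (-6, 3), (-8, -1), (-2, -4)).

Compute the Jacobian determinant of (x, y) with respect to (u, v):

    ∂(x,y)/∂(u,v) = | -2  -1 | = (-2)(-2) - (-1)(1) = 5.
                   | 1  -2 |

Its absolute value is |J| = 5 (the area scaling factor).

Substituting x = -2u - v, y = u - 2v into the integrand,

    19 → 19,

so the integral becomes

    ∬_R (19) · |J| du dv = ∫_0^3 ∫_0^2 (95) dv du.

Inner (v): 190.
Outer (u): 570.

Therefore ∬_D (19) dx dy = 570.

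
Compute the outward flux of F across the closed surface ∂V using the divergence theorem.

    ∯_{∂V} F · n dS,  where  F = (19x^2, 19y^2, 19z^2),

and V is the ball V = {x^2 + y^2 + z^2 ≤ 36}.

By the divergence theorem,

    ∯_{∂V} F · n dS = ∭_V (∇ · F) dV.

Compute the divergence:
    ∇ · F = ∂F_x/∂x + ∂F_y/∂y + ∂F_z/∂z = 38x + 38y + 38z.

In spherical coordinates, x = ρ sin(φ) cos(θ), y = ρ sin(φ) sin(θ), z = ρ cos(φ), dV = ρ^2 sin(φ) dρ dφ dθ, with 0 ≤ ρ ≤ 6, 0 ≤ φ ≤ π, 0 ≤ θ ≤ 2π.

The integrand, after substitution and multiplying by the volume element, becomes (38ρ (sqrt(2)sin(φ)sin(θ + π/4) + cos(φ))) · ρ^2 sin(φ), so

    ∭_V (∇·F) dV = ∫_0^{2π} ∫_0^{π} ∫_0^{6} (38ρ (sqrt(2)sin(φ)sin(θ + π/4) + cos(φ))) · ρ^2 sin(φ) dρ dφ dθ.

Inner (ρ from 0 to 6): 12312(sqrt(2)sin(φ)sin(θ + π/4) + cos(φ))sin(φ).
Middle (φ from 0 to π): 6156sqrt(2)π sin(θ + π/4).
Outer (θ from 0 to 2π): 0.

Therefore ∯_{∂V} F · n dS = 0.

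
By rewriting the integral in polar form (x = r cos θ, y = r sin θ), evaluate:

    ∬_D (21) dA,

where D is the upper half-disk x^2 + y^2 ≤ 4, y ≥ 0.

The region D is 0 ≤ r ≤ 2, 0 ≤ θ ≤ π in polar coordinates, where x = r cos(θ), y = r sin(θ), and dA = r dr dθ.

Under the substitution, the integrand becomes 21, so

    ∬_D (21) dA = ∫_{0}^{π} ∫_{0}^{2} (21) · r dr dθ.

Inner integral (in r): ∫_{0}^{2} (21) · r dr = 42.

Outer integral (in θ): ∫_{0}^{π} (42) dθ = 42π.

Therefore ∬_D (21) dA = 42π.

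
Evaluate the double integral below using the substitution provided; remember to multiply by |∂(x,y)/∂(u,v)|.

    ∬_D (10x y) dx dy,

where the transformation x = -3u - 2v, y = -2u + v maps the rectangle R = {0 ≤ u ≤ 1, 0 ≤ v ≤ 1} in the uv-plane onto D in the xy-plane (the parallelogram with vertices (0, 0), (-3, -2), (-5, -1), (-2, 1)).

Compute the Jacobian determinant of (x, y) with respect to (u, v):

    ∂(x,y)/∂(u,v) = | -3  -2 | = (-3)(1) - (-2)(-2) = -7.
                   | -2  1 |

Its absolute value is |J| = 7 (the area scaling factor).

Substituting x = -3u - 2v, y = -2u + v into the integrand,

    10x y → 60u^2 + 10u v - 20v^2,

so the integral becomes

    ∬_R (60u^2 + 10u v - 20v^2) · |J| du dv = ∫_0^1 ∫_0^1 (420u^2 + 70u v - 140v^2) dv du.

Inner (v): 420u^2 + 35u - 140/3.
Outer (u): 665/6.

Therefore ∬_D (10x y) dx dy = 665/6.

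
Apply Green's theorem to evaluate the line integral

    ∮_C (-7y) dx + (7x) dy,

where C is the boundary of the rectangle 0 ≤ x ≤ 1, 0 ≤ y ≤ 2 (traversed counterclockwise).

Green's theorem converts the closed line integral into a double integral over the enclosed region D:

    ∮_C P dx + Q dy = ∬_D (∂Q/∂x - ∂P/∂y) dA.

Here P = -7y, Q = 7x, so

    ∂Q/∂x = 7,    ∂P/∂y = -7,
    ∂Q/∂x - ∂P/∂y = 14.

D is the region 0 ≤ x ≤ 1, 0 ≤ y ≤ 2. Evaluating the double integral:

    ∬_D (14) dA = ∫_0^{1} ∫_0^{2} (14) dy dx.

Inner (y from 0 to 2): 28.
Outer (x from 0 to 1): 28.

Therefore ∮_C P dx + Q dy = 28.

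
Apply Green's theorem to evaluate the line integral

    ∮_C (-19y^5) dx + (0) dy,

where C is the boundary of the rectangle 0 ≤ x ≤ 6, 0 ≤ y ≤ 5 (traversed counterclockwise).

Green's theorem converts the closed line integral into a double integral over the enclosed region D:

    ∮_C P dx + Q dy = ∬_D (∂Q/∂x - ∂P/∂y) dA.

Here P = -19y^5, Q = 0, so

    ∂Q/∂x = 0,    ∂P/∂y = -95y^4,
    ∂Q/∂x - ∂P/∂y = 95y^4.

D is the region 0 ≤ x ≤ 6, 0 ≤ y ≤ 5. Evaluating the double integral:

    ∬_D (95y^4) dA = ∫_0^{6} ∫_0^{5} (95y^4) dy dx.

Inner (y from 0 to 5): 59375.
Outer (x from 0 to 6): 356250.

Therefore ∮_C P dx + Q dy = 356250.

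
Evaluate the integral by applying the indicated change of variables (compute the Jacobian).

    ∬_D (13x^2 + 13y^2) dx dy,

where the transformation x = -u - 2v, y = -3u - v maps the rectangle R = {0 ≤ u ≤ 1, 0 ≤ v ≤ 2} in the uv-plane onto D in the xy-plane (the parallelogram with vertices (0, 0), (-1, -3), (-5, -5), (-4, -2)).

Compute the Jacobian determinant of (x, y) with respect to (u, v):

    ∂(x,y)/∂(u,v) = | -1  -2 | = (-1)(-1) - (-2)(-3) = -5.
                   | -3  -1 |

Its absolute value is |J| = 5 (the area scaling factor).

Substituting x = -u - 2v, y = -3u - v into the integrand,

    13x^2 + 13y^2 → 130u^2 + 130u v + 65v^2,

so the integral becomes

    ∬_R (130u^2 + 130u v + 65v^2) · |J| du dv = ∫_0^1 ∫_0^2 (650u^2 + 650u v + 325v^2) dv du.

Inner (v): 1300u^2 + 1300u + 2600/3.
Outer (u): 1950.

Therefore ∬_D (13x^2 + 13y^2) dx dy = 1950.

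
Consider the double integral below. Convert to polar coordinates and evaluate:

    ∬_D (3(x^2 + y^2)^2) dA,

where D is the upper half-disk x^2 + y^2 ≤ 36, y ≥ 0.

The region D is 0 ≤ r ≤ 6, 0 ≤ θ ≤ π in polar coordinates, where x = r cos(θ), y = r sin(θ), and dA = r dr dθ.

Under the substitution, the integrand becomes 3r^4, so

    ∬_D (3(x^2 + y^2)^2) dA = ∫_{0}^{π} ∫_{0}^{6} (3r^4) · r dr dθ.

Inner integral (in r): ∫_{0}^{6} (3r^4) · r dr = 23328.

Outer integral (in θ): ∫_{0}^{π} (23328) dθ = 23328π.

Therefore ∬_D (3(x^2 + y^2)^2) dA = 23328π.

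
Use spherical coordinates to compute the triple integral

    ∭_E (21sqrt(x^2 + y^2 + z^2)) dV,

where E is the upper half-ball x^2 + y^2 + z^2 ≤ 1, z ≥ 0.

In spherical coordinates, x = ρ sin(φ) cos(θ), y = ρ sin(φ) sin(θ), z = ρ cos(φ), and dV = ρ^2 sin(φ) dρ dφ dθ.

The integrand becomes 21ρ, so

    ∭_E (21sqrt(x^2 + y^2 + z^2)) dV = ∫_{0}^{2π} ∫_{0}^{π/2} ∫_{0}^{1} (21ρ) · ρ^2 sin(φ) dρ dφ dθ.

Inner (ρ): 21sin(φ)/4.
Middle (φ): 21/4.
Outer (θ): 21π/2.

Therefore the triple integral equals 21π/2.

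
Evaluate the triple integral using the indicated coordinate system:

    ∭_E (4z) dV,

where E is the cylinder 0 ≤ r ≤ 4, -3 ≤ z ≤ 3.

In cylindrical coordinates, x = r cos(θ), y = r sin(θ), z = z, and dV = r dr dθ dz.

The integrand becomes 4z, so

    ∭_E (4z) dV = ∫_{0}^{2π} ∫_{0}^{4} ∫_{-3}^{3} (4z) · r dz dr dθ.

Inner (z): 0.
Middle (r from 0 to 4): 0.
Outer (θ): 0.

Therefore the triple integral equals 0.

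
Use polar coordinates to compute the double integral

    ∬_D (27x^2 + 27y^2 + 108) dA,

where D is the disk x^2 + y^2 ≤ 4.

The region D is 0 ≤ r ≤ 2, 0 ≤ θ ≤ 2π in polar coordinates, where x = r cos(θ), y = r sin(θ), and dA = r dr dθ.

Under the substitution, the integrand becomes 27r^2 + 108, so

    ∬_D (27x^2 + 27y^2 + 108) dA = ∫_{0}^{2π} ∫_{0}^{2} (27r^2 + 108) · r dr dθ.

Inner integral (in r): ∫_{0}^{2} (27r^2 + 108) · r dr = 324.

Outer integral (in θ): ∫_{0}^{2π} (324) dθ = 648π.

Therefore ∬_D (27x^2 + 27y^2 + 108) dA = 648π.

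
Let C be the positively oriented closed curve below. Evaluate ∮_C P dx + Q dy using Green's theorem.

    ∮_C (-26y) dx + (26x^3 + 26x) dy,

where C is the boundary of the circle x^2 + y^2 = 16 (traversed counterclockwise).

Green's theorem converts the closed line integral into a double integral over the enclosed region D:

    ∮_C P dx + Q dy = ∬_D (∂Q/∂x - ∂P/∂y) dA.

Here P = -26y, Q = 26x^3 + 26x, so

    ∂Q/∂x = 78x^2 + 26,    ∂P/∂y = -26,
    ∂Q/∂x - ∂P/∂y = 78x^2 + 52.

D is the region x^2 + y^2 ≤ 16. Evaluating the double integral:

In polar coordinates (x = r cos θ, y = r sin θ, dA = r dr dθ) the integrand becomes 78r^2cos(θ)^2 + 52, so

    ∬_D (78x^2 + 52) dA = ∫_0^{2π} ∫_0^{4} (78r^2cos(θ)^2 + 52) · r dr dθ.

Inner (r from 0 to 4): 4992cos(θ)^2 + 416.
Outer (θ from 0 to 2π): 5824π.

Therefore ∮_C P dx + Q dy = 5824π.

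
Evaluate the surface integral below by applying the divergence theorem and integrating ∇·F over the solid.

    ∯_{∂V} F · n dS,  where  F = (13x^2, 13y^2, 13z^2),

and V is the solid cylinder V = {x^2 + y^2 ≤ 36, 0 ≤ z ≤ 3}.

By the divergence theorem,

    ∯_{∂V} F · n dS = ∭_V (∇ · F) dV.

Compute the divergence:
    ∇ · F = ∂F_x/∂x + ∂F_y/∂y + ∂F_z/∂z = 26x + 26y + 26z.

In cylindrical coordinates, x = r cos(θ), y = r sin(θ), z = z, dV = r dr dθ dz, with 0 ≤ r ≤ 6, 0 ≤ θ ≤ 2π, 0 ≤ z ≤ 3.

The integrand, after substitution and multiplying by the volume element, becomes (26sqrt(2)r sin(θ + π/4) + 26z) · r, so

    ∭_V (∇·F) dV = ∫_0^{2π} ∫_0^{6} ∫_0^{3} (26sqrt(2)r sin(θ + π/4) + 26z) · r dz dr dθ.

Inner (z from 0 to 3): 39r (2sqrt(2)r sin(θ + π/4) + 3).
Middle (r from 0 to 6): 5616sqrt(2)sin(θ + π/4) + 2106.
Outer (θ from 0 to 2π): 4212π.

Therefore ∯_{∂V} F · n dS = 4212π.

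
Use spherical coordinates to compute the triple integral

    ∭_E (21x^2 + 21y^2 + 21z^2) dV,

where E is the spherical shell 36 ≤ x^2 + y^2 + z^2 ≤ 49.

In spherical coordinates, x = ρ sin(φ) cos(θ), y = ρ sin(φ) sin(θ), z = ρ cos(φ), and dV = ρ^2 sin(φ) dρ dφ dθ.

The integrand becomes 21ρ^2, so

    ∭_E (21x^2 + 21y^2 + 21z^2) dV = ∫_{0}^{2π} ∫_{0}^{π} ∫_{6}^{7} (21ρ^2) · ρ^2 sin(φ) dρ dφ dθ.

Inner (ρ): 189651sin(φ)/5.
Middle (φ): 379302/5.
Outer (θ): 758604π/5.

Therefore the triple integral equals 758604π/5.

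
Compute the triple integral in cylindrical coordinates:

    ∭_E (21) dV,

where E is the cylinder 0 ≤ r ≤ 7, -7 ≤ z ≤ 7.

In cylindrical coordinates, x = r cos(θ), y = r sin(θ), z = z, and dV = r dr dθ dz.

The integrand becomes 21, so

    ∭_E (21) dV = ∫_{0}^{2π} ∫_{0}^{7} ∫_{-7}^{7} (21) · r dz dr dθ.

Inner (z): 294r.
Middle (r from 0 to 7): 7203.
Outer (θ): 14406π.

Therefore the triple integral equals 14406π.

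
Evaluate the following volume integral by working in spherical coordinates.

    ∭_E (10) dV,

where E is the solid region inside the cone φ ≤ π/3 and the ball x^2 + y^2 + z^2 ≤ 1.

In spherical coordinates, x = ρ sin(φ) cos(θ), y = ρ sin(φ) sin(θ), z = ρ cos(φ), and dV = ρ^2 sin(φ) dρ dφ dθ.

The integrand becomes 10, so

    ∭_E (10) dV = ∫_{0}^{2π} ∫_{0}^{π/3} ∫_{0}^{1} (10) · ρ^2 sin(φ) dρ dφ dθ.

Inner (ρ): 10sin(φ)/3.
Middle (φ): 5/3.
Outer (θ): 10π/3.

Therefore the triple integral equals 10π/3.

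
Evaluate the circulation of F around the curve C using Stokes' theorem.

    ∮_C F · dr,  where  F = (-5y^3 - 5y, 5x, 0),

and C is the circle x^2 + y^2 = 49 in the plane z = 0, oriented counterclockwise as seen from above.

Let S be the flat disk x^2 + y^2 ≤ 49 in the plane z = 0, with upward unit normal n̂ = ẑ. By Stokes' theorem,

    ∮_C F · dr = ∬_S (∇ × F) · n̂ dS = ∬_D (curl F)_z dA,

where D is the disk x^2 + y^2 ≤ 49.

Compute the curl of F = (-5y^3 - 5y, 5x, 0):
    (∇ × F)_x = ∂F_z/∂y - ∂F_y/∂z = 0,
    (∇ × F)_y = ∂F_x/∂z - ∂F_z/∂x = 0,
    (∇ × F)_z = ∂F_y/∂x - ∂F_x/∂y = 15y^2 + 10.

On z = 0, (curl F)_z = 15y^2 + 10.

Convert to polar (x = r cos θ, y = r sin θ, dA = r dr dθ); the integrand becomes 15r^2sin(θ)^2 + 10, so

    ∬_D (curl F)_z dA = ∫_0^{2π} ∫_0^{7} (15r^2sin(θ)^2 + 10) · r dr dθ.

Inner (r from 0 to 7): 36015sin(θ)^2/4 + 245.
Outer (θ from 0 to 2π): 37975π/4.

Therefore ∮_C F · dr = 37975π/4.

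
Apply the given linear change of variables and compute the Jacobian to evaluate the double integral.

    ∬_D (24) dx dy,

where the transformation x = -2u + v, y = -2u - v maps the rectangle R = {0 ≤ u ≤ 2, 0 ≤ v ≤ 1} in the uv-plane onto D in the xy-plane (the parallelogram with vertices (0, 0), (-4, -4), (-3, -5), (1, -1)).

Compute the Jacobian determinant of (x, y) with respect to (u, v):

    ∂(x,y)/∂(u,v) = | -2  1 | = (-2)(-1) - (1)(-2) = 4.
                   | -2  -1 |

Its absolute value is |J| = 4 (the area scaling factor).

Substituting x = -2u + v, y = -2u - v into the integrand,

    24 → 24,

so the integral becomes

    ∬_R (24) · |J| du dv = ∫_0^2 ∫_0^1 (96) dv du.

Inner (v): 96.
Outer (u): 192.

Therefore ∬_D (24) dx dy = 192.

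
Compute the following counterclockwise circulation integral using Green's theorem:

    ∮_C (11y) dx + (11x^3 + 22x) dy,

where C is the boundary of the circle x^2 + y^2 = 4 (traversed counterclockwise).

Green's theorem converts the closed line integral into a double integral over the enclosed region D:

    ∮_C P dx + Q dy = ∬_D (∂Q/∂x - ∂P/∂y) dA.

Here P = 11y, Q = 11x^3 + 22x, so

    ∂Q/∂x = 33x^2 + 22,    ∂P/∂y = 11,
    ∂Q/∂x - ∂P/∂y = 33x^2 + 11.

D is the region x^2 + y^2 ≤ 4. Evaluating the double integral:

In polar coordinates (x = r cos θ, y = r sin θ, dA = r dr dθ) the integrand becomes 33r^2cos(θ)^2 + 11, so

    ∬_D (33x^2 + 11) dA = ∫_0^{2π} ∫_0^{2} (33r^2cos(θ)^2 + 11) · r dr dθ.

Inner (r from 0 to 2): 132cos(θ)^2 + 22.
Outer (θ from 0 to 2π): 176π.

Therefore ∮_C P dx + Q dy = 176π.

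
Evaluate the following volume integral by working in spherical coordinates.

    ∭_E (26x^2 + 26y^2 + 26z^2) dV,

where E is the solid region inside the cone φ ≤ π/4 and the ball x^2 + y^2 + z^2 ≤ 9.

In spherical coordinates, x = ρ sin(φ) cos(θ), y = ρ sin(φ) sin(θ), z = ρ cos(φ), and dV = ρ^2 sin(φ) dρ dφ dθ.

The integrand becomes 26ρ^2, so

    ∭_E (26x^2 + 26y^2 + 26z^2) dV = ∫_{0}^{2π} ∫_{0}^{π/4} ∫_{0}^{3} (26ρ^2) · ρ^2 sin(φ) dρ dφ dθ.

Inner (ρ): 6318sin(φ)/5.
Middle (φ): 6318/5 - 3159sqrt(2)/5.
Outer (θ): 6318π (2 - sqrt(2))/5.

Therefore the triple integral equals 6318π (2 - sqrt(2))/5.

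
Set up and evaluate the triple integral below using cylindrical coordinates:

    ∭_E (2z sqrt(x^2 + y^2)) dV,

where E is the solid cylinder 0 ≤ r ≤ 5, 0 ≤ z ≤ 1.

In cylindrical coordinates, x = r cos(θ), y = r sin(θ), z = z, and dV = r dr dθ dz.

The integrand becomes 2r z, so

    ∭_E (2z sqrt(x^2 + y^2)) dV = ∫_{0}^{2π} ∫_{0}^{5} ∫_{0}^{1} (2r z) · r dz dr dθ.

Inner (z): r^2.
Middle (r from 0 to 5): 125/3.
Outer (θ): 250π/3.

Therefore the triple integral equals 250π/3.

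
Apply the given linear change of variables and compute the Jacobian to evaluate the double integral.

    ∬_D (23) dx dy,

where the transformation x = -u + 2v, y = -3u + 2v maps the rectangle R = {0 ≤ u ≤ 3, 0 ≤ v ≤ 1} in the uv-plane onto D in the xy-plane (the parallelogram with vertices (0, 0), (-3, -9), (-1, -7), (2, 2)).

Compute the Jacobian determinant of (x, y) with respect to (u, v):

    ∂(x,y)/∂(u,v) = | -1  2 | = (-1)(2) - (2)(-3) = 4.
                   | -3  2 |

Its absolute value is |J| = 4 (the area scaling factor).

Substituting x = -u + 2v, y = -3u + 2v into the integrand,

    23 → 23,

so the integral becomes

    ∬_R (23) · |J| du dv = ∫_0^3 ∫_0^1 (92) dv du.

Inner (v): 92.
Outer (u): 276.

Therefore ∬_D (23) dx dy = 276.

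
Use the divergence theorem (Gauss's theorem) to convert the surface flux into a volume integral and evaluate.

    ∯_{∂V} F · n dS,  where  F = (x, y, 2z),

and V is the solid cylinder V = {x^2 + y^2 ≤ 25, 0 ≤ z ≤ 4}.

By the divergence theorem,

    ∯_{∂V} F · n dS = ∭_V (∇ · F) dV.

Compute the divergence:
    ∇ · F = ∂F_x/∂x + ∂F_y/∂y + ∂F_z/∂z = 1 + 1 + 2 = 4.

In cylindrical coordinates, x = r cos(θ), y = r sin(θ), z = z, dV = r dr dθ dz, with 0 ≤ r ≤ 5, 0 ≤ θ ≤ 2π, 0 ≤ z ≤ 4.

The integrand, after substitution and multiplying by the volume element, becomes (4) · r, so

    ∭_V (∇·F) dV = ∫_0^{2π} ∫_0^{5} ∫_0^{4} (4) · r dz dr dθ.

Inner (z from 0 to 4): 16r.
Middle (r from 0 to 5): 200.
Outer (θ from 0 to 2π): 400π.

Therefore ∯_{∂V} F · n dS = 400π.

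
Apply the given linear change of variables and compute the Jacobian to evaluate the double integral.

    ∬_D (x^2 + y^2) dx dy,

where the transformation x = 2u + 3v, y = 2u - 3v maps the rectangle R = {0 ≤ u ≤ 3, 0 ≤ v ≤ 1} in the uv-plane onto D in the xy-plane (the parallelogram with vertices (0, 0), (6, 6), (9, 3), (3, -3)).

Compute the Jacobian determinant of (x, y) with respect to (u, v):

    ∂(x,y)/∂(u,v) = | 2  3 | = (2)(-3) - (3)(2) = -12.
                   | 2  -3 |

Its absolute value is |J| = 12 (the area scaling factor).

Substituting x = 2u + 3v, y = 2u - 3v into the integrand,

    x^2 + y^2 → 8u^2 + 18v^2,

so the integral becomes

    ∬_R (8u^2 + 18v^2) · |J| du dv = ∫_0^3 ∫_0^1 (96u^2 + 216v^2) dv du.

Inner (v): 96u^2 + 72.
Outer (u): 1080.

Therefore ∬_D (x^2 + y^2) dx dy = 1080.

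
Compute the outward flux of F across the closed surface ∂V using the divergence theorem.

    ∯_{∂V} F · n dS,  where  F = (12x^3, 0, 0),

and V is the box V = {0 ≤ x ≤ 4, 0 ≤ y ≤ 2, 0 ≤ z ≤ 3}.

By the divergence theorem,

    ∯_{∂V} F · n dS = ∭_V (∇ · F) dV.

Compute the divergence:
    ∇ · F = ∂F_x/∂x + ∂F_y/∂y + ∂F_z/∂z = 36x^2 + 0 + 0 = 36x^2.

V is a rectangular box, so dV = dx dy dz with 0 ≤ x ≤ 4, 0 ≤ y ≤ 2, 0 ≤ z ≤ 3.

Integrate (36x^2) over V as an iterated integral:

    ∭_V (∇·F) dV = ∫_0^{4} ∫_0^{2} ∫_0^{3} (36x^2) dz dy dx.

Inner (z from 0 to 3): 108x^2.
Middle (y from 0 to 2): 216x^2.
Outer (x from 0 to 4): 4608.

Therefore ∯_{∂V} F · n dS = 4608.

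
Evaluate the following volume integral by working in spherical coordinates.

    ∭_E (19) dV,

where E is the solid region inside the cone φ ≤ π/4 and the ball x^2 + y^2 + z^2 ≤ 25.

In spherical coordinates, x = ρ sin(φ) cos(θ), y = ρ sin(φ) sin(θ), z = ρ cos(φ), and dV = ρ^2 sin(φ) dρ dφ dθ.

The integrand becomes 19, so

    ∭_E (19) dV = ∫_{0}^{2π} ∫_{0}^{π/4} ∫_{0}^{5} (19) · ρ^2 sin(φ) dρ dφ dθ.

Inner (ρ): 2375sin(φ)/3.
Middle (φ): 2375/3 - 2375sqrt(2)/6.
Outer (θ): 2375π (2 - sqrt(2))/3.

Therefore the triple integral equals 2375π (2 - sqrt(2))/3.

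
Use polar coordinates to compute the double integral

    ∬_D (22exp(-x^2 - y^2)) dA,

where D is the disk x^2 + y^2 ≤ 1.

The region D is 0 ≤ r ≤ 1, 0 ≤ θ ≤ 2π in polar coordinates, where x = r cos(θ), y = r sin(θ), and dA = r dr dθ.

Under the substitution, the integrand becomes 22exp(-r^2), so

    ∬_D (22exp(-x^2 - y^2)) dA = ∫_{0}^{2π} ∫_{0}^{1} (22exp(-r^2)) · r dr dθ.

Inner integral (in r): ∫_{0}^{1} (22exp(-r^2)) · r dr = 11 - 11exp(-1).

Outer integral (in θ): ∫_{0}^{2π} (11 - 11exp(-1)) dθ = -22π exp(-1) + 22π.

Therefore ∬_D (22exp(-x^2 - y^2)) dA = -22π exp(-1) + 22π.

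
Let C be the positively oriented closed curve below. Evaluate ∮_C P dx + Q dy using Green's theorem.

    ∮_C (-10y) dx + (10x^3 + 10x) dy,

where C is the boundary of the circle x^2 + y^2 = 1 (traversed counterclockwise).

Green's theorem converts the closed line integral into a double integral over the enclosed region D:

    ∮_C P dx + Q dy = ∬_D (∂Q/∂x - ∂P/∂y) dA.

Here P = -10y, Q = 10x^3 + 10x, so

    ∂Q/∂x = 30x^2 + 10,    ∂P/∂y = -10,
    ∂Q/∂x - ∂P/∂y = 30x^2 + 20.

D is the region x^2 + y^2 ≤ 1. Evaluating the double integral:

In polar coordinates (x = r cos θ, y = r sin θ, dA = r dr dθ) the integrand becomes 30r^2cos(θ)^2 + 20, so

    ∬_D (30x^2 + 20) dA = ∫_0^{2π} ∫_0^{1} (30r^2cos(θ)^2 + 20) · r dr dθ.

Inner (r from 0 to 1): 15cos(θ)^2/2 + 10.
Outer (θ from 0 to 2π): 55π/2.

Therefore ∮_C P dx + Q dy = 55π/2.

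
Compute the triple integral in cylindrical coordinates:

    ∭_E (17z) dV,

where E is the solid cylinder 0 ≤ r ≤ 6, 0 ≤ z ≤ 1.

In cylindrical coordinates, x = r cos(θ), y = r sin(θ), z = z, and dV = r dr dθ dz.

The integrand becomes 17z, so

    ∭_E (17z) dV = ∫_{0}^{2π} ∫_{0}^{6} ∫_{0}^{1} (17z) · r dz dr dθ.

Inner (z): 17r/2.
Middle (r from 0 to 6): 153.
Outer (θ): 306π.

Therefore the triple integral equals 306π.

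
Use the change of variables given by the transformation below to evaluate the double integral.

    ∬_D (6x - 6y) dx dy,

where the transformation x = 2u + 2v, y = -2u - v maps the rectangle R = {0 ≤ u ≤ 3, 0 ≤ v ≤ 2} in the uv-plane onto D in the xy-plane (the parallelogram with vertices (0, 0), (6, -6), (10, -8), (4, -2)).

Compute the Jacobian determinant of (x, y) with respect to (u, v):

    ∂(x,y)/∂(u,v) = | 2  2 | = (2)(-1) - (2)(-2) = 2.
                   | -2  -1 |

Its absolute value is |J| = 2 (the area scaling factor).

Substituting x = 2u + 2v, y = -2u - v into the integrand,

    6x - 6y → 24u + 18v,

so the integral becomes

    ∬_R (24u + 18v) · |J| du dv = ∫_0^3 ∫_0^2 (48u + 36v) dv du.

Inner (v): 96u + 72.
Outer (u): 648.

Therefore ∬_D (6x - 6y) dx dy = 648.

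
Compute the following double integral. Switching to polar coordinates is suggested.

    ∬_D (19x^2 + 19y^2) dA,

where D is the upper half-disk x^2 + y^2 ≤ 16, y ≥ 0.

The region D is 0 ≤ r ≤ 4, 0 ≤ θ ≤ π in polar coordinates, where x = r cos(θ), y = r sin(θ), and dA = r dr dθ.

Under the substitution, the integrand becomes 19r^2, so

    ∬_D (19x^2 + 19y^2) dA = ∫_{0}^{π} ∫_{0}^{4} (19r^2) · r dr dθ.

Inner integral (in r): ∫_{0}^{4} (19r^2) · r dr = 1216.

Outer integral (in θ): ∫_{0}^{π} (1216) dθ = 1216π.

Therefore ∬_D (19x^2 + 19y^2) dA = 1216π.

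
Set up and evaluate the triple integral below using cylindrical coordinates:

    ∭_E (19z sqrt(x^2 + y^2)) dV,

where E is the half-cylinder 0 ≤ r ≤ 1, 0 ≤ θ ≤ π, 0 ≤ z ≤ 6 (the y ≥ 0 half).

In cylindrical coordinates, x = r cos(θ), y = r sin(θ), z = z, and dV = r dr dθ dz.

The integrand becomes 19r z, so

    ∭_E (19z sqrt(x^2 + y^2)) dV = ∫_{0}^{π} ∫_{0}^{1} ∫_{0}^{6} (19r z) · r dz dr dθ.

Inner (z): 342r^2.
Middle (r from 0 to 1): 114.
Outer (θ): 114π.

Therefore the triple integral equals 114π.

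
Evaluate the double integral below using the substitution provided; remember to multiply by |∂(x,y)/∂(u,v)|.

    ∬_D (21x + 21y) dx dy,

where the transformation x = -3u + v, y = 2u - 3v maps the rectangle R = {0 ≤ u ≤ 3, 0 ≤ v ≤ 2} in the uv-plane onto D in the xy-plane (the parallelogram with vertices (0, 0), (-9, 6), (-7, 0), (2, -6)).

Compute the Jacobian determinant of (x, y) with respect to (u, v):

    ∂(x,y)/∂(u,v) = | -3  1 | = (-3)(-3) - (1)(2) = 7.
                   | 2  -3 |

Its absolute value is |J| = 7 (the area scaling factor).

Substituting x = -3u + v, y = 2u - 3v into the integrand,

    21x + 21y → -21u - 42v,

so the integral becomes

    ∬_R (-21u - 42v) · |J| du dv = ∫_0^3 ∫_0^2 (-147u - 294v) dv du.

Inner (v): -294u - 588.
Outer (u): -3087.

Therefore ∬_D (21x + 21y) dx dy = -3087.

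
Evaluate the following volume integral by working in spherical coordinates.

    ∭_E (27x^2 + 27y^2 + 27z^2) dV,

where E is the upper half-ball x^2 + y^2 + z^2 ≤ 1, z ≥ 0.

In spherical coordinates, x = ρ sin(φ) cos(θ), y = ρ sin(φ) sin(θ), z = ρ cos(φ), and dV = ρ^2 sin(φ) dρ dφ dθ.

The integrand becomes 27ρ^2, so

    ∭_E (27x^2 + 27y^2 + 27z^2) dV = ∫_{0}^{2π} ∫_{0}^{π/2} ∫_{0}^{1} (27ρ^2) · ρ^2 sin(φ) dρ dφ dθ.

Inner (ρ): 27sin(φ)/5.
Middle (φ): 27/5.
Outer (θ): 54π/5.

Therefore the triple integral equals 54π/5.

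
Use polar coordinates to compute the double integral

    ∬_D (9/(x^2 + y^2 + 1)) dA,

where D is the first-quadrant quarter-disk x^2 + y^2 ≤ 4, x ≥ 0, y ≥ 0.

The region D is 0 ≤ r ≤ 2, 0 ≤ θ ≤ π/2 in polar coordinates, where x = r cos(θ), y = r sin(θ), and dA = r dr dθ.

Under the substitution, the integrand becomes 9/(r^2 + 1), so

    ∬_D (9/(x^2 + y^2 + 1)) dA = ∫_{0}^{π/2} ∫_{0}^{2} (9/(r^2 + 1)) · r dr dθ.

Inner integral (in r): ∫_{0}^{2} (9/(r^2 + 1)) · r dr = 9log(5)/2.

Outer integral (in θ): ∫_{0}^{π/2} (9log(5)/2) dθ = 9π log(5)/4.

Therefore ∬_D (9/(x^2 + y^2 + 1)) dA = 9π log(5)/4.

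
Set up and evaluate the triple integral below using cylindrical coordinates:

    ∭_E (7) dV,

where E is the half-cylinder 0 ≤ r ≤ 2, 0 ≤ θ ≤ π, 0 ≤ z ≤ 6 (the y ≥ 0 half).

In cylindrical coordinates, x = r cos(θ), y = r sin(θ), z = z, and dV = r dr dθ dz.

The integrand becomes 7, so

    ∭_E (7) dV = ∫_{0}^{π} ∫_{0}^{2} ∫_{0}^{6} (7) · r dz dr dθ.

Inner (z): 42r.
Middle (r from 0 to 2): 84.
Outer (θ): 84π.

Therefore the triple integral equals 84π.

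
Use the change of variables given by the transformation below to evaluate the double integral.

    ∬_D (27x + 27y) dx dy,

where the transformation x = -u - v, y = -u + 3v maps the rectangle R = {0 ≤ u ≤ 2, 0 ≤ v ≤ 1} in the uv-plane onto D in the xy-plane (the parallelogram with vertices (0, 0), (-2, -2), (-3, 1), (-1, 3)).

Compute the Jacobian determinant of (x, y) with respect to (u, v):

    ∂(x,y)/∂(u,v) = | -1  -1 | = (-1)(3) - (-1)(-1) = -4.
                   | -1  3 |

Its absolute value is |J| = 4 (the area scaling factor).

Substituting x = -u - v, y = -u + 3v into the integrand,

    27x + 27y → -54u + 54v,

so the integral becomes

    ∬_R (-54u + 54v) · |J| du dv = ∫_0^2 ∫_0^1 (-216u + 216v) dv du.

Inner (v): 108 - 216u.
Outer (u): -216.

Therefore ∬_D (27x + 27y) dx dy = -216.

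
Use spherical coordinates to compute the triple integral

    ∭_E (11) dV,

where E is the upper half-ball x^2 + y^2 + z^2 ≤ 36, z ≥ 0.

In spherical coordinates, x = ρ sin(φ) cos(θ), y = ρ sin(φ) sin(θ), z = ρ cos(φ), and dV = ρ^2 sin(φ) dρ dφ dθ.

The integrand becomes 11, so

    ∭_E (11) dV = ∫_{0}^{2π} ∫_{0}^{π/2} ∫_{0}^{6} (11) · ρ^2 sin(φ) dρ dφ dθ.

Inner (ρ): 792sin(φ).
Middle (φ): 792.
Outer (θ): 1584π.

Therefore the triple integral equals 1584π.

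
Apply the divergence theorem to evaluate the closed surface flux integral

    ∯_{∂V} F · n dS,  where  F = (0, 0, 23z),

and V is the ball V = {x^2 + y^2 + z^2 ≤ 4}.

By the divergence theorem,

    ∯_{∂V} F · n dS = ∭_V (∇ · F) dV.

Compute the divergence:
    ∇ · F = ∂F_x/∂x + ∂F_y/∂y + ∂F_z/∂z = 0 + 0 + 23 = 23.

In spherical coordinates, x = ρ sin(φ) cos(θ), y = ρ sin(φ) sin(θ), z = ρ cos(φ), dV = ρ^2 sin(φ) dρ dφ dθ, with 0 ≤ ρ ≤ 2, 0 ≤ φ ≤ π, 0 ≤ θ ≤ 2π.

The integrand, after substitution and multiplying by the volume element, becomes (23) · ρ^2 sin(φ), so

    ∭_V (∇·F) dV = ∫_0^{2π} ∫_0^{π} ∫_0^{2} (23) · ρ^2 sin(φ) dρ dφ dθ.

Inner (ρ from 0 to 2): 184sin(φ)/3.
Middle (φ from 0 to π): 368/3.
Outer (θ from 0 to 2π): 736π/3.

Therefore ∯_{∂V} F · n dS = 736π/3.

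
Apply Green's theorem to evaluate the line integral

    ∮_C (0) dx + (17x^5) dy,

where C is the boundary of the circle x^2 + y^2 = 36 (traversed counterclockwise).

Green's theorem converts the closed line integral into a double integral over the enclosed region D:

    ∮_C P dx + Q dy = ∬_D (∂Q/∂x - ∂P/∂y) dA.

Here P = 0, Q = 17x^5, so

    ∂Q/∂x = 85x^4,    ∂P/∂y = 0,
    ∂Q/∂x - ∂P/∂y = 85x^4.

D is the region x^2 + y^2 ≤ 36. Evaluating the double integral:

In polar coordinates (x = r cos θ, y = r sin θ, dA = r dr dθ) the integrand becomes 85r^4cos(θ)^4, so

    ∬_D (85x^4) dA = ∫_0^{2π} ∫_0^{6} (85r^4cos(θ)^4) · r dr dθ.

Inner (r from 0 to 6): 660960cos(θ)^4.
Outer (θ from 0 to 2π): 495720π.

Therefore ∮_C P dx + Q dy = 495720π.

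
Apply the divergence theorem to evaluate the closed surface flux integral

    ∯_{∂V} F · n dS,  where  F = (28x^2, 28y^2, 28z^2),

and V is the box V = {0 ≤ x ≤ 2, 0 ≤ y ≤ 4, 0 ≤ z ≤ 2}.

By the divergence theorem,

    ∯_{∂V} F · n dS = ∭_V (∇ · F) dV.

Compute the divergence:
    ∇ · F = ∂F_x/∂x + ∂F_y/∂y + ∂F_z/∂z = 56x + 56y + 56z.

V is a rectangular box, so dV = dx dy dz with 0 ≤ x ≤ 2, 0 ≤ y ≤ 4, 0 ≤ z ≤ 2.

Integrate (56x + 56y + 56z) over V as an iterated integral:

    ∭_V (∇·F) dV = ∫_0^{2} ∫_0^{4} ∫_0^{2} (56x + 56y + 56z) dz dy dx.

Inner (z from 0 to 2): 112x + 112y + 112.
Middle (y from 0 to 4): 448x + 1344.
Outer (x from 0 to 2): 3584.

Therefore ∯_{∂V} F · n dS = 3584.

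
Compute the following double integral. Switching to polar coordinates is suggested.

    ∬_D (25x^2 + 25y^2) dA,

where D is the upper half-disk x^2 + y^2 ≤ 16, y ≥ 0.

The region D is 0 ≤ r ≤ 4, 0 ≤ θ ≤ π in polar coordinates, where x = r cos(θ), y = r sin(θ), and dA = r dr dθ.

Under the substitution, the integrand becomes 25r^2, so

    ∬_D (25x^2 + 25y^2) dA = ∫_{0}^{π} ∫_{0}^{4} (25r^2) · r dr dθ.

Inner integral (in r): ∫_{0}^{4} (25r^2) · r dr = 1600.

Outer integral (in θ): ∫_{0}^{π} (1600) dθ = 1600π.

Therefore ∬_D (25x^2 + 25y^2) dA = 1600π.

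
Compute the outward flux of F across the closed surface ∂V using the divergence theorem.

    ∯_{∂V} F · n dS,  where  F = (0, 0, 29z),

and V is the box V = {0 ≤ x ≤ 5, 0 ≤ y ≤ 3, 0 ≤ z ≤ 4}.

By the divergence theorem,

    ∯_{∂V} F · n dS = ∭_V (∇ · F) dV.

Compute the divergence:
    ∇ · F = ∂F_x/∂x + ∂F_y/∂y + ∂F_z/∂z = 0 + 0 + 29 = 29.

V is a rectangular box, so dV = dx dy dz with 0 ≤ x ≤ 5, 0 ≤ y ≤ 3, 0 ≤ z ≤ 4.

Integrate (29) over V as an iterated integral:

    ∭_V (∇·F) dV = ∫_0^{5} ∫_0^{3} ∫_0^{4} (29) dz dy dx.

Inner (z from 0 to 4): 116.
Middle (y from 0 to 3): 348.
Outer (x from 0 to 5): 1740.

Therefore ∯_{∂V} F · n dS = 1740.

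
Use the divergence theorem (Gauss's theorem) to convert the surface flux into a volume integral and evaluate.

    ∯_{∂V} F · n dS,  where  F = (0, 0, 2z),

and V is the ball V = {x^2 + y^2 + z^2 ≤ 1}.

By the divergence theorem,

    ∯_{∂V} F · n dS = ∭_V (∇ · F) dV.

Compute the divergence:
    ∇ · F = ∂F_x/∂x + ∂F_y/∂y + ∂F_z/∂z = 0 + 0 + 2 = 2.

In spherical coordinates, x = ρ sin(φ) cos(θ), y = ρ sin(φ) sin(θ), z = ρ cos(φ), dV = ρ^2 sin(φ) dρ dφ dθ, with 0 ≤ ρ ≤ 1, 0 ≤ φ ≤ π, 0 ≤ θ ≤ 2π.

The integrand, after substitution and multiplying by the volume element, becomes (2) · ρ^2 sin(φ), so

    ∭_V (∇·F) dV = ∫_0^{2π} ∫_0^{π} ∫_0^{1} (2) · ρ^2 sin(φ) dρ dφ dθ.

Inner (ρ from 0 to 1): 2sin(φ)/3.
Middle (φ from 0 to π): 4/3.
Outer (θ from 0 to 2π): 8π/3.

Therefore ∯_{∂V} F · n dS = 8π/3.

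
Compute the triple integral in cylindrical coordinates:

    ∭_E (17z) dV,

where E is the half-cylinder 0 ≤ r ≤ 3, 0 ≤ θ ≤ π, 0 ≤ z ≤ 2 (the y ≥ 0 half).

In cylindrical coordinates, x = r cos(θ), y = r sin(θ), z = z, and dV = r dr dθ dz.

The integrand becomes 17z, so

    ∭_E (17z) dV = ∫_{0}^{π} ∫_{0}^{3} ∫_{0}^{2} (17z) · r dz dr dθ.

Inner (z): 34r.
Middle (r from 0 to 3): 153.
Outer (θ): 153π.

Therefore the triple integral equals 153π.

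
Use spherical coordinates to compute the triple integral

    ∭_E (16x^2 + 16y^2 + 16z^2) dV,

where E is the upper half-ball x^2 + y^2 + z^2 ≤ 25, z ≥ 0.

In spherical coordinates, x = ρ sin(φ) cos(θ), y = ρ sin(φ) sin(θ), z = ρ cos(φ), and dV = ρ^2 sin(φ) dρ dφ dθ.

The integrand becomes 16ρ^2, so

    ∭_E (16x^2 + 16y^2 + 16z^2) dV = ∫_{0}^{2π} ∫_{0}^{π/2} ∫_{0}^{5} (16ρ^2) · ρ^2 sin(φ) dρ dφ dθ.

Inner (ρ): 10000sin(φ).
Middle (φ): 10000.
Outer (θ): 20000π.

Therefore the triple integral equals 20000π.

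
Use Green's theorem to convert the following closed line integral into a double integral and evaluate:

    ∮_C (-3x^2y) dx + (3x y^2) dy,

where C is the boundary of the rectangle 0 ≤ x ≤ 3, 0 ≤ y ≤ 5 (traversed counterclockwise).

Green's theorem converts the closed line integral into a double integral over the enclosed region D:

    ∮_C P dx + Q dy = ∬_D (∂Q/∂x - ∂P/∂y) dA.

Here P = -3x^2y, Q = 3x y^2, so

    ∂Q/∂x = 3y^2,    ∂P/∂y = -3x^2,
    ∂Q/∂x - ∂P/∂y = 3x^2 + 3y^2.

D is the region 0 ≤ x ≤ 3, 0 ≤ y ≤ 5. Evaluating the double integral:

    ∬_D (3x^2 + 3y^2) dA = ∫_0^{3} ∫_0^{5} (3x^2 + 3y^2) dy dx.

Inner (y from 0 to 5): 15x^2 + 125.
Outer (x from 0 to 3): 510.

Therefore ∮_C P dx + Q dy = 510.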